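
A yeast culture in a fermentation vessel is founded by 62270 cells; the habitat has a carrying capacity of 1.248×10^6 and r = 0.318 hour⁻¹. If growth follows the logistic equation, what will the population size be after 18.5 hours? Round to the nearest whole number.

A = (K − N₀)/N₀ = (1.248×10^6 − 62270)/62270 = 19.042.
N(t) = K/(1 + A·e^(−rt)) = 1.248×10^6/(1 + 19.042×e^(−0.318×18.5)).
e^(−5.883) = 0.0027864; denominator = 1 + 19.042×0.0027864 = 1.0531.
N = 1.248×10^6/1.0531 = 1.18512×10^6.

1185120 cells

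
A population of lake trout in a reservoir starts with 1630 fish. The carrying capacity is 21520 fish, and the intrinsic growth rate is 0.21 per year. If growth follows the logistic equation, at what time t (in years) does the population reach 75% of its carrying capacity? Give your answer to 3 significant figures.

A = (K − N₀)/N₀ = (21520 − 1630)/1630 = 12.202.
Solve 21520/(1 + 12.202·e^(−0.21t)) = 16140: 1 + 12.202·e^(−0.21t) = 1.3333, so e^(−0.21t) = 0.0273169.
−0.21·t = ln(0.0273169) = -3.6002, so t = 3.6002/0.21 = 17.144.

17.1 years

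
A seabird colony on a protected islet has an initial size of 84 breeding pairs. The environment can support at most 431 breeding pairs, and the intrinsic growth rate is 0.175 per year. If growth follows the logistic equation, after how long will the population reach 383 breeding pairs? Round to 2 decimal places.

19.97 years

A = (K − N₀)/N₀ = (431 − 84)/84 = 4.131.
Solve 431/(1 + 4.131·e^(−0.175t)) = 383: 1 + 4.131·e^(−0.175t) = 1.1253, so e^(−0.175t) = 0.0303384.
−0.175·t = ln(0.0303384) = -3.4953, so t = 3.4953/0.175 = 19.973.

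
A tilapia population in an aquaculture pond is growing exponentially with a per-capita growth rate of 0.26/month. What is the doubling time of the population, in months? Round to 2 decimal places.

2.67 months

Doubling time t_d = ln(2)/r = 0.6931/0.26 = 2.666.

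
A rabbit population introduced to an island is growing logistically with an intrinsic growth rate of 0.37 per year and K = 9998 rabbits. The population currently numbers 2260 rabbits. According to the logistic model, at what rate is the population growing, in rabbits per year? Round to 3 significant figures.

dN/dt = rN(1 − N/K) = 0.37 × 2260 × (1 − 2260/9998).
1 − 2260/9998 = 0.77395; dN/dt = 0.37 × 2260 × 0.77395 = 647.18.

647 rabbits per year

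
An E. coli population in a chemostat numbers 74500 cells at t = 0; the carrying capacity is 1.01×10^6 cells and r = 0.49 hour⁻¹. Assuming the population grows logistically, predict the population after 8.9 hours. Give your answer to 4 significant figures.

A = (K − N₀)/N₀ = (1.01×10^6 − 74500)/74500 = 12.557.
N(t) = K/(1 + A·e^(−rt)) = 1.01×10^6/(1 + 12.557×e^(−0.49×8.9)).
e^(−4.361) = 0.012766; denominator = 1 + 12.557×0.012766 = 1.1603.
N = 1.01×10^6/1.1603 = 870466.

870500 cells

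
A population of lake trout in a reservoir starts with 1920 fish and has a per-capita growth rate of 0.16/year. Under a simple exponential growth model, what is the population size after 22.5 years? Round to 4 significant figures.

70270 fish

N(t) = N₀·e^(rt) = 1920 × e^(0.16×22.5) = 1920 × e^3.6.
e^3.6 ≈ 36.598, so N ≈ 1920 × 36.598 = 70268.6.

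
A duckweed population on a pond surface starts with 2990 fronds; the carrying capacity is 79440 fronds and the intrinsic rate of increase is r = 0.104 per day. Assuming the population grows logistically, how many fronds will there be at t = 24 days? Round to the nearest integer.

25566 fronds

A = (K − N₀)/N₀ = (79440 − 2990)/2990 = 25.569.
N(t) = K/(1 + A·e^(−rt)) = 79440/(1 + 25.569×e^(−0.104×24)).
e^(−2.496) = 0.082414; denominator = 1 + 25.569×0.082414 = 3.1072.
N = 79440/3.1072 = 25566.4.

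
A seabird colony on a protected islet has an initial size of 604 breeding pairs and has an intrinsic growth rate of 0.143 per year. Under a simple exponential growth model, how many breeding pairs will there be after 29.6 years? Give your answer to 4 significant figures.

N(t) = N₀·e^(rt) = 604 × e^(0.143×29.6) = 604 × e^4.233.
e^4.233 ≈ 68.91, so N ≈ 604 × 68.91 = 41621.6.

41620 breeding pairs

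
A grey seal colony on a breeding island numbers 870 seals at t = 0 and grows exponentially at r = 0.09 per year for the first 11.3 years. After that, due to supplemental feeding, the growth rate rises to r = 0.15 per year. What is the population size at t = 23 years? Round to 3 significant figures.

13900 seals

Phase 1: N(11.3) = 870·e^(0.09×11.3) = 870·e^1.017 = 2405.45.
Phase 2 runs for 23 − 11.3 = 11.7 years at r = 0.15.
N(23) = 2405.45·e^(0.15×11.7) = 2405.45·e^1.755 = 13911.8.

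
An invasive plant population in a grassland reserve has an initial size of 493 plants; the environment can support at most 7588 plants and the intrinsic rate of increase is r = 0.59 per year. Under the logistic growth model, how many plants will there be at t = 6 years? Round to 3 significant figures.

5350 plants

A = (K − N₀)/N₀ = (7588 − 493)/493 = 14.391.
N(t) = K/(1 + A·e^(−rt)) = 7588/(1 + 14.391×e^(−0.59×6)).
e^(−3.54) = 0.029013; denominator = 1 + 14.391×0.029013 = 1.4175.
N = 7588/1.4175 = 5352.92.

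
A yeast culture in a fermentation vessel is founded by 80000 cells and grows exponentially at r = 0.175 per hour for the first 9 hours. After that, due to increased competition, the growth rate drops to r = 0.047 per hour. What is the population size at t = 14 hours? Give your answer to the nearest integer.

488836 cells

Phase 1: N(9) = 80000·e^(0.175×9) = 80000·e^1.575 = 386459.
Phase 2 runs for 14 − 9 = 5 hours at r = 0.047.
N(14) = 386459·e^(0.047×5) = 386459·e^0.235 = 488836.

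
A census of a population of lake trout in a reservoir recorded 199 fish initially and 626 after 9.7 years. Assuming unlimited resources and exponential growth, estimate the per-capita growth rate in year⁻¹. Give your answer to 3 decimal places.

0.118 per year

From N(t) = N₀·e^(rt): e^(r·9.7) = 626/199 = 3.1457.
r·9.7 = ln(3.1457) = 1.146, so r = 1.146/9.7 = 0.11815.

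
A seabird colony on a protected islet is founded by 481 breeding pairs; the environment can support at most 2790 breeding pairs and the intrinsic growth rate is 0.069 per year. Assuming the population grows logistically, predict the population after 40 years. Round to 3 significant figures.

2140 breeding pairs

A = (K − N₀)/N₀ = (2790 − 481)/481 = 4.8004.
N(t) = K/(1 + A·e^(−rt)) = 2790/(1 + 4.8004×e^(−0.069×40)).
e^(−2.76) = 0.063292; denominator = 1 + 4.8004×0.063292 = 1.3038.
N = 2790/1.3038 = 2139.85.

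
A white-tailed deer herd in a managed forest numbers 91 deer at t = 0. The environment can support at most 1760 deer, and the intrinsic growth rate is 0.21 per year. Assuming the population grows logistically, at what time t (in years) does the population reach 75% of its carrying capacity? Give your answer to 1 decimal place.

19.1 years

A = (K − N₀)/N₀ = (1760 − 91)/91 = 18.341.
Solve 1760/(1 + 18.341·e^(−0.21t)) = 1320: 1 + 18.341·e^(−0.21t) = 1.3333, so e^(−0.21t) = 0.0181746.
−0.21·t = ln(0.0181746) = -4.0077, so t = 4.0077/0.21 = 19.084.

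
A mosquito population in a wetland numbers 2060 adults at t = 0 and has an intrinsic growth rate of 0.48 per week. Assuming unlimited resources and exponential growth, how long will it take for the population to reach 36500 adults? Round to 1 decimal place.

Set N₀·e^(rt) = 36500: e^(0.48·t) = 36500/2060 = 17.718.
0.48·t = ln(17.718) = 2.8746, so t = 2.8746/0.48 = 5.9888.

6.0 weeks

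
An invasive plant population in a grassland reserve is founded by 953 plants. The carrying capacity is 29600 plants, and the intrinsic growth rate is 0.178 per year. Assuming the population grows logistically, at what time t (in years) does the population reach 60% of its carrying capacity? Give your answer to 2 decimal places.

A = (K − N₀)/N₀ = (29600 − 953)/953 = 30.06.
Solve 29600/(1 + 30.06·e^(−0.178t)) = 17760: 1 + 30.06·e^(−0.178t) = 1.6667, so e^(−0.178t) = 0.022178.
−0.178·t = ln(0.022178) = -3.8087, so t = 3.8087/0.178 = 21.397.

21.40 years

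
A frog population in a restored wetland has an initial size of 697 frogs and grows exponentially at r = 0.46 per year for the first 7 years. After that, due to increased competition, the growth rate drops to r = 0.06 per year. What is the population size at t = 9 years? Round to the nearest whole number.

Phase 1: N(7) = 697·e^(0.46×7) = 697·e^3.22 = 17444.6.
Phase 2 runs for 9 − 7 = 2 years at r = 0.06.
N(9) = 17444.6·e^(0.06×2) = 17444.6·e^0.12 = 19668.7.

19669 frogs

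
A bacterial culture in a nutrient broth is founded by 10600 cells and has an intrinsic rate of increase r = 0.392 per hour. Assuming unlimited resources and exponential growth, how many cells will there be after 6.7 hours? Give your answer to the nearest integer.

146533 cells

N(t) = N₀·e^(rt) = 10600 × e^(0.392×6.7) = 10600 × e^2.626.
e^2.626 ≈ 13.824, so N ≈ 10600 × 13.824 = 146533.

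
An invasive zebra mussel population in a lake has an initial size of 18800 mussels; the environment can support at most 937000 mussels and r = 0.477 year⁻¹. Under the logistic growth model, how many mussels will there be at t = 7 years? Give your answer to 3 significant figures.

343000 mussels

A = (K − N₀)/N₀ = (937000 − 18800)/18800 = 48.84.
N(t) = K/(1 + A·e^(−rt)) = 937000/(1 + 48.84×e^(−0.477×7)).
e^(−3.339) = 0.035472; denominator = 1 + 48.84×0.035472 = 2.7325.
N = 937000/2.7325 = 342911.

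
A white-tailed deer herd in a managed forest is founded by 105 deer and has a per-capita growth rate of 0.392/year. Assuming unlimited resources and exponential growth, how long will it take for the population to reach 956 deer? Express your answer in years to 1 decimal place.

5.6 years

Set N₀·e^(rt) = 956: e^(0.392·t) = 956/105 = 9.1048.
0.392·t = ln(9.1048) = 2.2088, so t = 2.2088/0.392 = 5.6347.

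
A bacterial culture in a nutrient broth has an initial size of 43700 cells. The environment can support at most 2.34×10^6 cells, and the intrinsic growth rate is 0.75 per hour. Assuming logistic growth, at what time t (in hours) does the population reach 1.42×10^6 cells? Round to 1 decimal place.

5.9 hours

A = (K − N₀)/N₀ = (2.34×10^6 − 43700)/43700 = 52.547.
Solve 2.34×10^6/(1 + 52.547·e^(−0.75t)) = 1.42×10^6: 1 + 52.547·e^(−0.75t) = 1.6479, so e^(−0.75t) = 0.0123297.
−0.75·t = ln(0.0123297) = -4.3957, so t = 4.3957/0.75 = 5.861.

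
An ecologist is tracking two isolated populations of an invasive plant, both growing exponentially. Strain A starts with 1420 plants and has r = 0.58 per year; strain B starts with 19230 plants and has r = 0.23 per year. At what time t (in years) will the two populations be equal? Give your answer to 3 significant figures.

Set 1420·e^(0.58t) = 19230·e^(0.23t).
e^((0.58 − 0.23)t) = 19230/1420 → e^(0.35·t) = 13.542.
0.35·t = ln(13.542) = 2.6058, so t = 2.6058/0.35 = 7.4452.

7.45 years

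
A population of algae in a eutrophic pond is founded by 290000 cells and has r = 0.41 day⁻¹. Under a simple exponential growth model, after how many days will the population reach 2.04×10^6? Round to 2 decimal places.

4.76 days

Set N₀·e^(rt) = 2.04×10^6: e^(0.41·t) = 2.04×10^6/290000 = 7.0345.
0.41·t = ln(7.0345) = 1.9508, so t = 1.9508/0.41 = 4.7581.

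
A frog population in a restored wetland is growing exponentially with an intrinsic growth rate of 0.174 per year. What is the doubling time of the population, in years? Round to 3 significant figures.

Doubling time t_d = ln(2)/r = 0.6931/0.174 = 3.9836.

3.98 years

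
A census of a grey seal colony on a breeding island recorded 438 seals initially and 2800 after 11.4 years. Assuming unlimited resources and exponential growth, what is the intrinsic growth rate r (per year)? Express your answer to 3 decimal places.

From N(t) = N₀·e^(rt): e^(r·11.4) = 2800/438 = 6.3927.
r·11.4 = ln(6.3927) = 1.8552, so r = 1.8552/11.4 = 0.16273.

0.163 per year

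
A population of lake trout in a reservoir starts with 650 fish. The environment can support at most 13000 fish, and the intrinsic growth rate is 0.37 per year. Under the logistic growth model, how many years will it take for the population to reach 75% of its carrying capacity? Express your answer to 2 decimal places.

10.93 years

A = (K − N₀)/N₀ = (13000 − 650)/650 = 19.
Solve 13000/(1 + 19·e^(−0.37t)) = 9750: 1 + 19·e^(−0.37t) = 1.3333, so e^(−0.37t) = 0.0175439.
−0.37·t = ln(0.0175439) = -4.0431, so t = 4.0431/0.37 = 10.927.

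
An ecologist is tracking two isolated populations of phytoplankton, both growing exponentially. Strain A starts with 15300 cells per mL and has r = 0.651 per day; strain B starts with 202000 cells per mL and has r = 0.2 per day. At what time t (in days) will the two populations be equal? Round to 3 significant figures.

5.72 days

Set 15300·e^(0.651t) = 202000·e^(0.2t).
e^((0.651 − 0.2)t) = 202000/15300 → e^(0.451·t) = 13.203.
0.451·t = ln(13.203) = 2.5804, so t = 2.5804/0.451 = 5.7215.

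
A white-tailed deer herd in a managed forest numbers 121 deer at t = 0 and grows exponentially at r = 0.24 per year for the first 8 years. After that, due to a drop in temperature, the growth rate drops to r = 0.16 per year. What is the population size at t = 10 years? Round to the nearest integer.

1137 deer

Phase 1: N(8) = 121·e^(0.24×8) = 121·e^1.92 = 825.336.
Phase 2 runs for 10 − 8 = 2 years at r = 0.16.
N(10) = 825.336·e^(0.16×2) = 825.336·e^0.32 = 1136.59.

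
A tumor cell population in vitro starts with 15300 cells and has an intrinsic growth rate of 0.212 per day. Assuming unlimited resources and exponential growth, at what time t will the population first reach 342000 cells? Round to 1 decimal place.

Set N₀·e^(rt) = 342000: e^(0.212·t) = 342000/15300 = 22.353.
0.212·t = ln(22.353) = 3.107, so t = 3.107/0.212 = 14.655.

14.7 days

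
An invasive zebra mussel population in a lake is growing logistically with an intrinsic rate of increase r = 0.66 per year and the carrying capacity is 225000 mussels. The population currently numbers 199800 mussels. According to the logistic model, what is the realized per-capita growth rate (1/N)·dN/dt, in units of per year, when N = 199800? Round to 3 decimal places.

(1/N)·dN/dt = r(1 − N/K) = 0.66 × (1 − 199800/225000).
= 0.66 × 0.112 = 0.07392.

0.074 per year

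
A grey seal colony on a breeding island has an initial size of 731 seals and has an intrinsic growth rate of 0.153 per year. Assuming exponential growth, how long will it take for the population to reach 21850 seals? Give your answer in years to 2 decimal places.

22.21 years

Set N₀·e^(rt) = 21850: e^(0.153·t) = 21850/731 = 29.891.
0.153·t = ln(29.891) = 3.3975, so t = 3.3975/0.153 = 22.206.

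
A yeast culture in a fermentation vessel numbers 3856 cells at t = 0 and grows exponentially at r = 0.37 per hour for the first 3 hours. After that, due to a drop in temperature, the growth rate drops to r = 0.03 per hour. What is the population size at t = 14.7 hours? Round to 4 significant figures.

Phase 1: N(3) = 3856·e^(0.37×3) = 3856·e^1.11 = 11700.5.
Phase 2 runs for 14.7 − 3 = 11.7 hours at r = 0.03.
N(14.7) = 11700.5·e^(0.03×11.7) = 11700.5·e^0.351 = 16620.4.

16620 cells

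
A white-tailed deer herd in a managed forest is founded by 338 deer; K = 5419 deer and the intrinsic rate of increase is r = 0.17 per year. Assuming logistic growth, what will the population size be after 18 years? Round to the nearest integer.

A = (K − N₀)/N₀ = (5419 − 338)/338 = 15.033.
N(t) = K/(1 + A·e^(−rt)) = 5419/(1 + 15.033×e^(−0.17×18)).
e^(−3.06) = 0.046888; denominator = 1 + 15.033×0.046888 = 1.7048.
N = 5419/1.7048 = 3178.59.

3179 deer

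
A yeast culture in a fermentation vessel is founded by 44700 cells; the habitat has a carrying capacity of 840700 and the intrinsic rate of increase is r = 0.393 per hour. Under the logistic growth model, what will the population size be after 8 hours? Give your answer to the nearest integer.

A = (K − N₀)/N₀ = (840700 − 44700)/44700 = 17.808.
N(t) = K/(1 + A·e^(−rt)) = 840700/(1 + 17.808×e^(−0.393×8)).
e^(−3.144) = 0.04311; denominator = 1 + 17.808×0.04311 = 1.7677.
N = 840700/1.7677 = 475593.

475593 cells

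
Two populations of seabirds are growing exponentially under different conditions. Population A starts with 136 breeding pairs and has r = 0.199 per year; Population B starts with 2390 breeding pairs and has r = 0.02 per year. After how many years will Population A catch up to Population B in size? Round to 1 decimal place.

16.0 years

Set 136·e^(0.199t) = 2390·e^(0.02t).
e^((0.199 − 0.02)t) = 2390/136 → e^(0.179·t) = 17.574.
0.179·t = ln(17.574) = 2.8664, so t = 2.8664/0.179 = 16.013.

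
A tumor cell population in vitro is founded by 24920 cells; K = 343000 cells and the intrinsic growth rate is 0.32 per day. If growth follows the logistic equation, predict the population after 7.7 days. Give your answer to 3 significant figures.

A = (K − N₀)/N₀ = (343000 − 24920)/24920 = 12.764.
N(t) = K/(1 + A·e^(−rt)) = 343000/(1 + 12.764×e^(−0.32×7.7)).
e^(−2.464) = 0.085094; denominator = 1 + 12.764×0.085094 = 2.0861.
N = 343000/2.0861 = 164418.

164000 cells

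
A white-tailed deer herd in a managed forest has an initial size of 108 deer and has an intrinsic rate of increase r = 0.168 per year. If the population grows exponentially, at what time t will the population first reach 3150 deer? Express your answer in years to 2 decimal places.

20.08 years

Set N₀·e^(rt) = 3150: e^(0.168·t) = 3150/108 = 29.167.
0.168·t = ln(29.167) = 3.373, so t = 3.373/0.168 = 20.078.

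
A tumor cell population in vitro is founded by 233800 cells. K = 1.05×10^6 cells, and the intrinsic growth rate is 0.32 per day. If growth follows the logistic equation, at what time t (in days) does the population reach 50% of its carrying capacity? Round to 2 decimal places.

A = (K − N₀)/N₀ = (1.05×10^6 − 233800)/233800 = 3.491.
Solve 1.05×10^6/(1 + 3.491·e^(−0.32t)) = 525000: 1 + 3.491·e^(−0.32t) = 2, so e^(−0.32t) = 0.286449.
−0.32·t = ln(0.286449) = -1.2502, so t = 1.2502/0.32 = 3.9069.

3.91 days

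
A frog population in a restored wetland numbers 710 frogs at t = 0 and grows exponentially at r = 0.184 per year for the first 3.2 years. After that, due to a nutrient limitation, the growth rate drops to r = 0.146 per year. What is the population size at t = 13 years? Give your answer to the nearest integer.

5350 frogs

Phase 1: N(3.2) = 710·e^(0.184×3.2) = 710·e^0.5888 = 1279.3.
Phase 2 runs for 13 − 3.2 = 9.8 years at r = 0.146.
N(13) = 1279.3·e^(0.146×9.8) = 1279.3·e^1.431 = 5350.07.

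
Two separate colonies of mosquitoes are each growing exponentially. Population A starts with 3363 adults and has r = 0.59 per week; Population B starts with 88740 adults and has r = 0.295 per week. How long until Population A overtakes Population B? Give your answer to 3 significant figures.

11.1 weeks

Set 3363·e^(0.59t) = 88740·e^(0.295t).
e^((0.59 − 0.295)t) = 88740/3363 → e^(0.295·t) = 26.387.
0.295·t = ln(26.387) = 3.2729, so t = 3.2729/0.295 = 11.094.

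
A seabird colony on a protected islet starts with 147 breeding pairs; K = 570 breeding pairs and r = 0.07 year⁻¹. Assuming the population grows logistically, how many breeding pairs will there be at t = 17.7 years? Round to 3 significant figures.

A = (K − N₀)/N₀ = (570 − 147)/147 = 2.8776.
N(t) = K/(1 + A·e^(−rt)) = 570/(1 + 2.8776×e^(−0.07×17.7)).
e^(−1.239) = 0.28967; denominator = 1 + 2.8776×0.28967 = 1.8336.
N = 570/1.8336 = 310.872.

311 breeding pairs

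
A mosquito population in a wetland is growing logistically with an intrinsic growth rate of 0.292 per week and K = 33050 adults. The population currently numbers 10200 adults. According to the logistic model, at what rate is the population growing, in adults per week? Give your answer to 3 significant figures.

dN/dt = rN(1 − N/K) = 0.292 × 10200 × (1 − 10200/33050).
1 − 10200/33050 = 0.69138; dN/dt = 0.292 × 10200 × 0.69138 = 2059.2.

2060 adults per week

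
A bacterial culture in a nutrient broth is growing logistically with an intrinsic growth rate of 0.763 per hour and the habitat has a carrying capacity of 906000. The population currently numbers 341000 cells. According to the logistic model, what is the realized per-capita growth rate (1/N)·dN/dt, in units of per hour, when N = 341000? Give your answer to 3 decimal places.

0.476 per hour

(1/N)·dN/dt = r(1 − N/K) = 0.763 × (1 − 341000/906000).
= 0.763 × 0.62362 = 0.47582.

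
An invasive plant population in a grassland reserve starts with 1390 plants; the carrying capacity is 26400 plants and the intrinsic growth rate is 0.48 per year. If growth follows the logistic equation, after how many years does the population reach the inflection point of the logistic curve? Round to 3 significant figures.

6.02 years

Logistic growth is fastest at N = K/2 = 13200.
A = (K − N₀)/N₀ = 17.993. Set K/(1 + A·e^(−rt)) = K/2 → A·e^(−rt) = 1.
e^(−0.48t) = 1/17.993 = 0.0555778, so t = ln(17.993)/0.48 = 2.89/0.48 = 6.0208.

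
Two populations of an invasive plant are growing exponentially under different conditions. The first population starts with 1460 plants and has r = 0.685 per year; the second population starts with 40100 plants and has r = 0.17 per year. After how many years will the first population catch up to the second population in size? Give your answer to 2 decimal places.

Set 1460·e^(0.685t) = 40100·e^(0.17t).
e^((0.685 − 0.17)t) = 40100/1460 → e^(0.515·t) = 27.466.
0.515·t = ln(27.466) = 3.3129, so t = 3.3129/0.515 = 6.4329.

6.43 years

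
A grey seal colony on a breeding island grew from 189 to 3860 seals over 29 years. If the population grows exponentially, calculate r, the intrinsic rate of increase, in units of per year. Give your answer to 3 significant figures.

From N(t) = N₀·e^(rt): e^(r·29) = 3860/189 = 20.423.
r·29 = ln(20.423) = 3.0167, so r = 3.0167/29 = 0.10402.

0.104 per year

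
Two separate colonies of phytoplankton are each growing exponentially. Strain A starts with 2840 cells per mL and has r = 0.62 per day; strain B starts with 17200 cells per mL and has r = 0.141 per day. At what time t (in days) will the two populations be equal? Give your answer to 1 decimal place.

Set 2840·e^(0.62t) = 17200·e^(0.141t).
e^((0.62 − 0.141)t) = 17200/2840 → e^(0.479·t) = 6.0563.
0.479·t = ln(6.0563) = 1.8011, so t = 1.8011/0.479 = 3.7601.

3.8 days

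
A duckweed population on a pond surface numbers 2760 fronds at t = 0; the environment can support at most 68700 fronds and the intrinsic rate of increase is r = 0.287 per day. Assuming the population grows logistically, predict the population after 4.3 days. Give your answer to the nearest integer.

8636 fronds

A = (K − N₀)/N₀ = (68700 − 2760)/2760 = 23.891.
N(t) = K/(1 + A·e^(−rt)) = 68700/(1 + 23.891×e^(−0.287×4.3)).
e^(−1.234) = 0.2911; denominator = 1 + 23.891×0.2911 = 7.9547.
N = 68700/7.9547 = 8636.43.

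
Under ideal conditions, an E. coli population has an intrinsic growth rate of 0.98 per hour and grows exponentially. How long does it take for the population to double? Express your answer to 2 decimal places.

0.71 hours

Doubling time t_d = ln(2)/r = 0.6931/0.98 = 0.70729.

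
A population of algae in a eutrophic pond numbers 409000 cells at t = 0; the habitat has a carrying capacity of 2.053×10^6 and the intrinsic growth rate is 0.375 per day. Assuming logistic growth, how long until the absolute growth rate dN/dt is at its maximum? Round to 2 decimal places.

3.71 days

Logistic growth is fastest at N = K/2 = 1.0265×10^6.
A = (K − N₀)/N₀ = 4.0196. Set K/(1 + A·e^(−rt)) = K/2 → A·e^(−rt) = 1.
e^(−0.375t) = 1/4.0196 = 0.248783, so t = ln(4.0196)/0.375 = 1.3912/0.375 = 3.7098.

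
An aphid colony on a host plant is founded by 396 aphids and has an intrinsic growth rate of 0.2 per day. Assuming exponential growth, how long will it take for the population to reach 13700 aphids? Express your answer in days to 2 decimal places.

Set N₀·e^(rt) = 13700: e^(0.2·t) = 13700/396 = 34.596.
0.2·t = ln(34.596) = 3.5437, so t = 3.5437/0.2 = 17.719.

17.72 days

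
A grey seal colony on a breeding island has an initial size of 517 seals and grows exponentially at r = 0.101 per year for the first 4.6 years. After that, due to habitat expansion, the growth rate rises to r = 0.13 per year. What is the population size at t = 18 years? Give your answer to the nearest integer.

Phase 1: N(4.6) = 517·e^(0.101×4.6) = 517·e^0.4646 = 822.742.
Phase 2 runs for 18 − 4.6 = 13.4 years at r = 0.13.
N(18) = 822.742·e^(0.13×13.4) = 822.742·e^1.742 = 4696.83.

4697 seals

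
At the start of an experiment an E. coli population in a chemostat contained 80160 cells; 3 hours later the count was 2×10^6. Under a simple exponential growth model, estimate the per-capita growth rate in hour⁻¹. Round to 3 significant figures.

1.07 per hour

From N(t) = N₀·e^(rt): e^(r·3) = 2×10^6/80160 = 24.95.
r·3 = ln(24.95) = 3.2169, so r = 3.2169/3 = 1.0723.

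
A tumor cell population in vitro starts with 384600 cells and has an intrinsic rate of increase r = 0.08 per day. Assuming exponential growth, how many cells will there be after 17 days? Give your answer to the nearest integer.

1498476 cells

N(t) = N₀·e^(rt) = 384600 × e^(0.08×17) = 384600 × e^1.36.
e^1.36 ≈ 3.8962, so N ≈ 384600 × 3.8962 = 1.498476×10^6.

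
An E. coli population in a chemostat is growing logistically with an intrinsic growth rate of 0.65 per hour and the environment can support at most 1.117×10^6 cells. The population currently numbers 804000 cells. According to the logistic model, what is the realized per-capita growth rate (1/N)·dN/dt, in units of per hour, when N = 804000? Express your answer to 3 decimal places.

0.182 per hour

(1/N)·dN/dt = r(1 − N/K) = 0.65 × (1 − 804000/1.117×10^6).
= 0.65 × 0.28021 = 0.18214.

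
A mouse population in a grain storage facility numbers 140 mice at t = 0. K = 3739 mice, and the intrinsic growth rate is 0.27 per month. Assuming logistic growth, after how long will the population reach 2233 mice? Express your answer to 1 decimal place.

13.5 months

A = (K − N₀)/N₀ = (3739 − 140)/140 = 25.707.
Solve 3739/(1 + 25.707·e^(−0.27t)) = 2233: 1 + 25.707·e^(−0.27t) = 1.6744, so e^(−0.27t) = 0.0262351.
−0.27·t = ln(0.0262351) = -3.6407, so t = 3.6407/0.27 = 13.484.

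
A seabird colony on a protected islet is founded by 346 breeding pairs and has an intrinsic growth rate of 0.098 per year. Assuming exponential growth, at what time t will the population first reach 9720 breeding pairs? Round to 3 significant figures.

34.0 years

Set N₀·e^(rt) = 9720: e^(0.098·t) = 9720/346 = 28.092.
0.098·t = ln(28.092) = 3.3355, so t = 3.3355/0.098 = 34.036.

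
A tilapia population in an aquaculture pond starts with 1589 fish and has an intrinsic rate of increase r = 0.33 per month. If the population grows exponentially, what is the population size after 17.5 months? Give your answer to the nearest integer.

N(t) = N₀·e^(rt) = 1589 × e^(0.33×17.5) = 1589 × e^5.775.
e^5.775 ≈ 322.14, so N ≈ 1589 × 322.14 = 511888.

511888 fish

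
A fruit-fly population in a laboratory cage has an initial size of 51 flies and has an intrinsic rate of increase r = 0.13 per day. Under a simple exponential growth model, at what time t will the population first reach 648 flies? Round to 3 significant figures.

19.6 days

Set N₀·e^(rt) = 648: e^(0.13·t) = 648/51 = 12.706.
0.13·t = ln(12.706) = 2.5421, so t = 2.5421/0.13 = 19.554.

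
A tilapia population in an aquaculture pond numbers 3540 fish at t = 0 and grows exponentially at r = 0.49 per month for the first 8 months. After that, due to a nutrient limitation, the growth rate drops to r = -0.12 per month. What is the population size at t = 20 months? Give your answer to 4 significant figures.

42270 fish

Phase 1: N(8) = 3540·e^(0.49×8) = 3540·e^3.92 = 178418.
Phase 2 runs for 20 − 8 = 12 months at r = -0.12.
N(20) = 178418·e^(-0.12×12) = 178418·e^-1.44 = 42272.1.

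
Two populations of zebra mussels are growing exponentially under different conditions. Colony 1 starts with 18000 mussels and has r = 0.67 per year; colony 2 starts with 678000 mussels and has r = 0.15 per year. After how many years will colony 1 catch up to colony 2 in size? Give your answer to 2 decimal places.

Set 18000·e^(0.67t) = 678000·e^(0.15t).
e^((0.67 − 0.15)t) = 678000/18000 → e^(0.52·t) = 37.667.
0.52·t = ln(37.667) = 3.6288, so t = 3.6288/0.52 = 6.9784.

6.98 years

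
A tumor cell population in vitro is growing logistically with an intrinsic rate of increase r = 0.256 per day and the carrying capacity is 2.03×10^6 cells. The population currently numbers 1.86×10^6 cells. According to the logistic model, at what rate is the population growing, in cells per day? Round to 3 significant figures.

39900 cells per day

dN/dt = rN(1 − N/K) = 0.256 × 1.86×10^6 × (1 − 1.86×10^6/2.03×10^6).
1 − 1.86×10^6/2.03×10^6 = 0.083744; dN/dt = 0.256 × 1.86×10^6 × 0.083744 = 39875.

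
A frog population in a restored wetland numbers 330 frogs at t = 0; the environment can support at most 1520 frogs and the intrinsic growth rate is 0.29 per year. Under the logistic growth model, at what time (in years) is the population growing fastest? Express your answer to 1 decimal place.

4.4 years

Logistic growth is fastest at N = K/2 = 760.
A = (K − N₀)/N₀ = 3.6061. Set K/(1 + A·e^(−rt)) = K/2 → A·e^(−rt) = 1.
e^(−0.29t) = 1/3.6061 = 0.277311, so t = ln(3.6061)/0.29 = 1.2826/0.29 = 4.4228.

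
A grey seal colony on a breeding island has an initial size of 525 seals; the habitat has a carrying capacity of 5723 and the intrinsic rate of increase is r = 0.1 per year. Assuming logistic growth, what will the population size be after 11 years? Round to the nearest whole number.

A = (K − N₀)/N₀ = (5723 − 525)/525 = 9.901.
N(t) = K/(1 + A·e^(−rt)) = 5723/(1 + 9.901×e^(−0.1×11)).
e^(−1.1) = 0.33287; denominator = 1 + 9.901×0.33287 = 4.2957.
N = 5723/4.2957 = 1332.25.

1332 seals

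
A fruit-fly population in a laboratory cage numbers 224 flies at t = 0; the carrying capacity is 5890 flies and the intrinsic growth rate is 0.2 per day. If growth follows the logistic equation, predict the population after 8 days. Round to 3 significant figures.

A = (K − N₀)/N₀ = (5890 − 224)/224 = 25.295.
N(t) = K/(1 + A·e^(−rt)) = 5890/(1 + 25.295×e^(−0.2×8)).
e^(−1.6) = 0.2019; denominator = 1 + 25.295×0.2019 = 6.1069.
N = 5890/6.1069 = 964.483.

964 flies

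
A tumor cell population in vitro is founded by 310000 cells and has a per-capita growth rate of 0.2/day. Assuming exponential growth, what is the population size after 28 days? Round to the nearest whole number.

N(t) = N₀·e^(rt) = 310000 × e^(0.2×28) = 310000 × e^5.6.
e^5.6 ≈ 270.43, so N ≈ 310000 × 270.43 = 8.383219×10^7.

83832186 cells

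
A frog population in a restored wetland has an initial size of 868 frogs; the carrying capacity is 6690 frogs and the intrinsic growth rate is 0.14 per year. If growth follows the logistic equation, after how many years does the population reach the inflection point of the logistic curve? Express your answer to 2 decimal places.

13.59 years

Logistic growth is fastest at N = K/2 = 3345.
A = (K − N₀)/N₀ = 6.7074. Set K/(1 + A·e^(−rt)) = K/2 → A·e^(−rt) = 1.
e^(−0.14t) = 1/6.7074 = 0.14909, so t = ln(6.7074)/0.14 = 1.9032/0.14 = 13.594.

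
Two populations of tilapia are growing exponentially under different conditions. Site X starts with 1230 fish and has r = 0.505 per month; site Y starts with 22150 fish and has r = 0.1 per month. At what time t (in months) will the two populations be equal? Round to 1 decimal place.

Set 1230·e^(0.505t) = 22150·e^(0.1t).
e^((0.505 − 0.1)t) = 22150/1230 → e^(0.405·t) = 18.008.
0.405·t = ln(18.008) = 2.8908, so t = 2.8908/0.405 = 7.1378.

7.1 months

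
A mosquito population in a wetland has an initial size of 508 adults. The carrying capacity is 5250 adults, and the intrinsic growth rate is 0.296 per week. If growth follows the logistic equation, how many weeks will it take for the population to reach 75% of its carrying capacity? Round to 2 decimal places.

A = (K − N₀)/N₀ = (5250 − 508)/508 = 9.3346.
Solve 5250/(1 + 9.3346·e^(−0.296t)) = 3937.5: 1 + 9.3346·e^(−0.296t) = 1.3333, so e^(−0.296t) = 0.0357093.
−0.296·t = ln(0.0357093) = -3.3323, so t = 3.3323/0.296 = 11.258.

11.26 weeks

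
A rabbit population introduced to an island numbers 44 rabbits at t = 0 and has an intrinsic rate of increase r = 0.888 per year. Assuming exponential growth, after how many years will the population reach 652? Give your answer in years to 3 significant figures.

Set N₀·e^(rt) = 652: e^(0.888·t) = 652/44 = 14.818.
0.888·t = ln(14.818) = 2.6959, so t = 2.6959/0.888 = 3.0359.

3.04 years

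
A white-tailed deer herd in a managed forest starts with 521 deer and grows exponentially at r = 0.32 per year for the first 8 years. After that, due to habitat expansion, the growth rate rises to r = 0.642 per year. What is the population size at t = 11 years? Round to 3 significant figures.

Phase 1: N(8) = 521·e^(0.32×8) = 521·e^2.56 = 6739.56.
Phase 2 runs for 11 − 8 = 3 years at r = 0.642.
N(11) = 6739.56·e^(0.642×3) = 6739.56·e^1.926 = 46246.9.

46200 deer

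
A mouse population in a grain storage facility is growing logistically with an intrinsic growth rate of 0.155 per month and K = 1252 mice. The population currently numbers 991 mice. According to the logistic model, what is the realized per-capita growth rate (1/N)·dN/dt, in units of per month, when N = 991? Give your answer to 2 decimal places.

(1/N)·dN/dt = r(1 − N/K) = 0.155 × (1 − 991/1252).
= 0.155 × 0.20847 = 0.032312.

0.03 per month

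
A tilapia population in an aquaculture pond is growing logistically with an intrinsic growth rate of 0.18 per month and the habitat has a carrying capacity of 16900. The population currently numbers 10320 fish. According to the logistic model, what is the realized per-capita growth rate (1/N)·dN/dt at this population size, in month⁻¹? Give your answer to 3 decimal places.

0.070 per month

(1/N)·dN/dt = r(1 − N/K) = 0.18 × (1 − 10320/16900).
= 0.18 × 0.38935 = 0.070083.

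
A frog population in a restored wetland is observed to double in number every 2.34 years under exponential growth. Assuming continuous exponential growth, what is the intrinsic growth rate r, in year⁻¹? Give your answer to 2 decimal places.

r = ln(2)/t_d = 0.6931/2.34 = 0.29622.

0.30 per year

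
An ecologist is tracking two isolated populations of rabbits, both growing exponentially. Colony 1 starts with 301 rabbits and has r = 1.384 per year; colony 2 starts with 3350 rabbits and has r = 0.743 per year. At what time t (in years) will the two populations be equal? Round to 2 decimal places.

Set 301·e^(1.384t) = 3350·e^(0.743t).
e^((1.384 − 0.743)t) = 3350/301 → e^(0.641·t) = 11.13.
0.641·t = ln(11.13) = 2.4096, so t = 2.4096/0.641 = 3.7591.

3.76 years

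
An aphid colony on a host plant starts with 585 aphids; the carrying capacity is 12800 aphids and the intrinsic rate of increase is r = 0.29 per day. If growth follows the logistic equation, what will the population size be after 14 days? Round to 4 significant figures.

A = (K − N₀)/N₀ = (12800 − 585)/585 = 20.88.
N(t) = K/(1 + A·e^(−rt)) = 12800/(1 + 20.88×e^(−0.29×14)).
e^(−4.06) = 0.017249; denominator = 1 + 20.88×0.017249 = 1.3602.
N = 12800/1.3602 = 9410.62.

9411 aphids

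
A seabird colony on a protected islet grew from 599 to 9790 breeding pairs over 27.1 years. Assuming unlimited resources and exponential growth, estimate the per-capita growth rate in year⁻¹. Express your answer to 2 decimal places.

0.10 per year

From N(t) = N₀·e^(rt): e^(r·27.1) = 9790/599 = 16.344.
r·27.1 = ln(16.344) = 2.7939, so r = 2.7939/27.1 = 0.10309.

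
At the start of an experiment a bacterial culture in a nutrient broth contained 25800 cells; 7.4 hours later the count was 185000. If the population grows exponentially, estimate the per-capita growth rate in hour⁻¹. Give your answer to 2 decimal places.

0.27 per hour

From N(t) = N₀·e^(rt): e^(r·7.4) = 185000/25800 = 7.1705.
r·7.4 = ln(7.1705) = 1.97, so r = 1.97/7.4 = 0.26621.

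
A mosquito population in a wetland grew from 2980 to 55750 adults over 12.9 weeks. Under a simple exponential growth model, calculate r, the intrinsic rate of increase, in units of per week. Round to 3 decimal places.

0.227 per week

From N(t) = N₀·e^(rt): e^(r·12.9) = 55750/2980 = 18.708.
r·12.9 = ln(18.708) = 2.929, so r = 2.929/12.9 = 0.22705.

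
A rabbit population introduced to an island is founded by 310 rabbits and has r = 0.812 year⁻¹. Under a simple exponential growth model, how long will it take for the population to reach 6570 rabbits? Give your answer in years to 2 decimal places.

3.76 years

Set N₀·e^(rt) = 6570: e^(0.812·t) = 6570/310 = 21.194.
0.812·t = ln(21.194) = 3.0537, so t = 3.0537/0.812 = 3.7607.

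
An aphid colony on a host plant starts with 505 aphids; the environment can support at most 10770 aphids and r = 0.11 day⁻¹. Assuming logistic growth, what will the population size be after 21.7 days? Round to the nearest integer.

3755 aphids

A = (K − N₀)/N₀ = (10770 − 505)/505 = 20.327.
N(t) = K/(1 + A·e^(−rt)) = 10770/(1 + 20.327×e^(−0.11×21.7)).
e^(−2.387) = 0.091905; denominator = 1 + 20.327×0.091905 = 2.8681.
N = 10770/2.8681 = 3755.06.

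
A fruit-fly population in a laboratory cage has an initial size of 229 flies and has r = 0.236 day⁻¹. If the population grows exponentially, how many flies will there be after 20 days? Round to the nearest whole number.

N(t) = N₀·e^(rt) = 229 × e^(0.236×20) = 229 × e^4.72.
e^4.72 ≈ 112.17, so N ≈ 229 × 112.17 = 25686.5.

25687 flies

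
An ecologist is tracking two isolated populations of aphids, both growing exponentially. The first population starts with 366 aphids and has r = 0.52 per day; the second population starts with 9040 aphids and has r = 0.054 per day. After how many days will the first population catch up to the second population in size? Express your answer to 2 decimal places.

Set 366·e^(0.52t) = 9040·e^(0.054t).
e^((0.52 − 0.054)t) = 9040/366 → e^(0.466·t) = 24.699.
0.466·t = ln(24.699) = 3.2068, so t = 3.2068/0.466 = 6.8815.

6.88 days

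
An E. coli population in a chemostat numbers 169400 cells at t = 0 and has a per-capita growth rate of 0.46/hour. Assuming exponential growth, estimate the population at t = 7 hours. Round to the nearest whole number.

N(t) = N₀·e^(rt) = 169400 × e^(0.46×7) = 169400 × e^3.22.
e^3.22 ≈ 25.028, so N ≈ 169400 × 25.028 = 4.239764×10^6.

4239764 cells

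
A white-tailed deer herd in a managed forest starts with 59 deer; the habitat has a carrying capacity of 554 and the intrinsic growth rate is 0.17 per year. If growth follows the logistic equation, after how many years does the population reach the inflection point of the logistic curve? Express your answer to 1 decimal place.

Logistic growth is fastest at N = K/2 = 277.
A = (K − N₀)/N₀ = 8.3898. Set K/(1 + A·e^(−rt)) = K/2 → A·e^(−rt) = 1.
e^(−0.17t) = 1/8.3898 = 0.119192, so t = ln(8.3898)/0.17 = 2.127/0.17 = 12.512.

12.5 years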